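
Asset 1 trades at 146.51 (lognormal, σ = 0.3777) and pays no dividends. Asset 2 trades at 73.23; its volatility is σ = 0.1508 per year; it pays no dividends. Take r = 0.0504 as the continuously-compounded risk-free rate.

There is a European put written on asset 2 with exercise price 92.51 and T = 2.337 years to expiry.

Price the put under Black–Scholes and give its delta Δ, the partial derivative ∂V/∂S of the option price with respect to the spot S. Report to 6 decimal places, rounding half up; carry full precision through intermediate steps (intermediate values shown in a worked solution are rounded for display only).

σ√T = 0.1508·√2.337 = 0.230532
d₁ = (ln(S/K) + (r+σ²/2)T) / (σ√T) = (ln(73.23/92.51) + (0.0504+0.1508²/2)·2.337) / 0.230532 = (-0.233712 + 0.144357) / 0.230532 = -0.387601
d₂ = d₁ − σ√T = -0.387601 − 0.230532 = -0.618133
e^{−rT} = 0.888887
N(−d₁) = 0.650844,  N(−d₂) = 0.731756
Put price V = K·e^{−rT}·N(−d₂) − S·N(−d₁) = 60.173010 − 47.661332 = 12.511678
Δ = −N(−d₁) = -0.650844

price = 12.511678
Δ = -0.650844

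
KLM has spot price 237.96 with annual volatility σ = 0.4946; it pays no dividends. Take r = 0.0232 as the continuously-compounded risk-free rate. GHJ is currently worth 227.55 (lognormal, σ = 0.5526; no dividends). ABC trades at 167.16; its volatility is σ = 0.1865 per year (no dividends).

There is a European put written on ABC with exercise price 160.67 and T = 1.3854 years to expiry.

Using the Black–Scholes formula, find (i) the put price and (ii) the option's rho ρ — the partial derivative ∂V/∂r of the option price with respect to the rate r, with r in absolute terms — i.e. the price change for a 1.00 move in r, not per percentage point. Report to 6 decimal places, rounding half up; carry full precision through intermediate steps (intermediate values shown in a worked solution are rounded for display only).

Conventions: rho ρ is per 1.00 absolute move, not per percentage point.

σ√T = 0.1865·√1.3854 = 0.219516
d₁ = (ln(S/K) + (r+σ²/2)T) / (σ√T) = (ln(167.16/160.67) + (0.0232+0.1865²/2)·1.3854) / 0.219516 = (0.039599 + 0.056235) / 0.219516 = 0.436568
d₂ = d₁ − σ√T = 0.436568 − 0.219516 = 0.217052
e^{−rT} = 0.968370
N(−d₁) = 0.331212,  N(−d₂) = 0.414084
Put price V = K·e^{−rT}·N(−d₂) − S·N(−d₁) = 64.426456 − 55.365428 = 9.061028
ρ = −K·T·e^{−rT}·N(−d₂) = -89.256413

price = 9.061028
ρ = -89.256413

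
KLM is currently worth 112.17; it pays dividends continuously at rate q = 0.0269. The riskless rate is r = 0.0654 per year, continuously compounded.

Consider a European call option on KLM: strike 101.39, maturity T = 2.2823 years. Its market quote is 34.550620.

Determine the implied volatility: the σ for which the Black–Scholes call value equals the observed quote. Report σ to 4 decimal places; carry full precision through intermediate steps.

At σ = 0.4286 the Black–Scholes value reproduces the quote:
σ√T = 0.4286·√2.2823 = 0.647498
d₁ = (ln(S/K) + (r−q+σ²/2)T) / (σ√T) = (ln(112.17/101.39) + (0.0654−0.0269+0.4286²/2)·2.2823) / 0.647498 = (0.101041 + 0.297495) / 0.647498 = 0.615502
d₂ = d₁ − σ√T = 0.615502 − 0.647498 = -0.031996
e^{−rT} = 0.861343
e^{−qT} = 0.940453
N(d₁) = 0.730888,  N(d₂) = 0.487238
V = S·e^{−qT}·N(d₁) − K·e^{−rT}·N(d₂) = 77.101852 − 42.551232 = 34.550620 (equal to the quote); since ∂V/∂σ > 0 for all σ, the implied volatility is unique

sigma = 0.4286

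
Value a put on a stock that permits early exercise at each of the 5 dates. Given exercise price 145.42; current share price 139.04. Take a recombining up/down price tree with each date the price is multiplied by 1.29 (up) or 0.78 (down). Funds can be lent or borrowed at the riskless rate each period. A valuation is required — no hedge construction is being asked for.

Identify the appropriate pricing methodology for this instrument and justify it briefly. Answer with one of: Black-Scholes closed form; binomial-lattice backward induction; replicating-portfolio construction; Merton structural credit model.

framework: binomial-lattice backward induction

Key observation: with exercise allowed before expiry on a discrete up/down model (5 steps from spot 139.04), the strike-145.42 put's value must be rolled back through the tree testing early exercise at each node.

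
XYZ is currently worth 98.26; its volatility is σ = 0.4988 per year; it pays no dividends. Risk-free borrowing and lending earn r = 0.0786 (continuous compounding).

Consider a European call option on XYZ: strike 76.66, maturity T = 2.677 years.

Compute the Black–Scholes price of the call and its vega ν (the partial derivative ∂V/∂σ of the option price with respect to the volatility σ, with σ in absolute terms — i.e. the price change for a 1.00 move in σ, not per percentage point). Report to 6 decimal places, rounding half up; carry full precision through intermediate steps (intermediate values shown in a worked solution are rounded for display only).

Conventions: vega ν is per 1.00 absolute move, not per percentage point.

σ√T = 0.4988·√2.677 = 0.816114
d₁ = (ln(S/K) + (r+σ²/2)T) / (σ√T) = (ln(98.26/76.66) + (0.0786+0.4988²/2)·2.677) / 0.816114 = (0.248237 + 0.543433) / 0.816114 = 0.970049
d₂ = d₁ − σ√T = 0.970049 − 0.816114 = 0.153935
e^{−rT} = 0.810250
N(d₁) = 0.833989,  N(d₂) = 0.561170
Call price V = S·N(d₁) − K·e^{−rT}·N(d₂) = 81.947746 − 34.856359 = 47.091388
φ(d₁) = (1/√(2π))·e^{−d₁²/2} = 0.249216
ν = S·φ(d₁)·√T = 40.066065

price = 47.091388
ν = 40.066065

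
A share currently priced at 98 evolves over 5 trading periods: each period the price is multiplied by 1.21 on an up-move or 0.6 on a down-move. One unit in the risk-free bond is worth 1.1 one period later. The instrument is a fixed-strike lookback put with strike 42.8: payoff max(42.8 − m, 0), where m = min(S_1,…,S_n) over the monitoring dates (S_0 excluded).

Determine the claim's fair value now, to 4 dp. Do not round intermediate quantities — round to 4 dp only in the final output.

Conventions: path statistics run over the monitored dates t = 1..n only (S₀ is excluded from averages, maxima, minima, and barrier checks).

price = 0.5179

No-arbitrage gives p* = (R−d)/(u−d) = 0.8197: enumerate every path, weight its payoff by its p*-probability, and discount by R^5.
Enumerate all 2^5 = 32 price paths (U = up ×1.21, D = down ×0.6); each path with k up-moves has probability p*^k·(1−p*)^(5−k).
DDDDD: m=7.6205, payoff=35.1795, prob=0.000191
UDDDD: m=15.3680, payoff=27.4320, prob=0.000867
DUDDD: m=15.3680, payoff=27.4320, prob=0.000867
UUDDD: m=30.9921, payoff=11.8079, prob=0.003940
DDUDD: m=15.3680, payoff=27.4320, prob=0.000867
UDUDD: m=30.9921, payoff=11.8079, prob=0.003940
DUUDD: m=30.9921, payoff=11.8079, prob=0.003940
UUUDD: m=62.5007, payoff=0.0000, prob=0.017908
DDDUD: m=15.3680, payoff=27.4320, prob=0.000867
UDDUD: m=30.9921, payoff=11.8079, prob=0.003940
DUDUD: m=30.9921, payoff=11.8079, prob=0.003940
UUDUD: m=62.5007, payoff=0.0000, prob=0.017908
DDUUD: m=30.9921, payoff=11.8079, prob=0.003940
UDUUD: m=62.5007, payoff=0.0000, prob=0.017908
DUUUD: m=58.8000, payoff=0.0000, prob=0.017908
UUUUD: m=118.5800, payoff=0.0000, prob=0.081400
DDDDU: m=12.7008, payoff=30.0992, prob=0.000867
UDDDU: m=25.6133, payoff=17.1867, prob=0.003940
DUDDU: m=25.6133, payoff=17.1867, prob=0.003940
UUDDU: m=51.6534, payoff=0.0000, prob=0.017908
DDUDU: m=25.6133, payoff=17.1867, prob=0.003940
UDUDU: m=51.6534, payoff=0.0000, prob=0.017908
DUUDU: m=51.6534, payoff=0.0000, prob=0.017908
UUUDU: m=104.1678, payoff=0.0000, prob=0.081400
DDDUU: m=21.1680, payoff=21.6320, prob=0.003940
UDDUU: m=42.6888, payoff=0.1112, prob=0.017908
DUDUU: m=42.6888, payoff=0.1112, prob=0.017908
UUDUU: m=86.0891, payoff=0.0000, prob=0.081400
DDUUU: m=35.2800, payoff=7.5200, prob=0.017908
UDUUU: m=71.1480, payoff=0.0000, prob=0.081400
DUUUU: m=58.8000, payoff=0.0000, prob=0.081400
UUUUU: m=118.5800, payoff=0.0000, prob=0.369999
Price = Σ prob·payoff / R^5 = 0.834034 / 1.610510 = 0.5179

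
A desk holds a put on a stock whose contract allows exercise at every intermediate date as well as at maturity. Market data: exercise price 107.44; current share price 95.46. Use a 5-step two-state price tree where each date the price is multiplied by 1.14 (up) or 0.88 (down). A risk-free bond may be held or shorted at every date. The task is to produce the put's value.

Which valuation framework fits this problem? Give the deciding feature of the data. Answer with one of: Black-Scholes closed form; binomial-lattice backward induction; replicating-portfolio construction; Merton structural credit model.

framework: binomial-lattice backward induction

Key observation: the defining feature is the embedded early-exercise option across 5 discrete dates on the spot-95.46 tree; pricing the strike-107.44 put means working backward with an exercise test at every node.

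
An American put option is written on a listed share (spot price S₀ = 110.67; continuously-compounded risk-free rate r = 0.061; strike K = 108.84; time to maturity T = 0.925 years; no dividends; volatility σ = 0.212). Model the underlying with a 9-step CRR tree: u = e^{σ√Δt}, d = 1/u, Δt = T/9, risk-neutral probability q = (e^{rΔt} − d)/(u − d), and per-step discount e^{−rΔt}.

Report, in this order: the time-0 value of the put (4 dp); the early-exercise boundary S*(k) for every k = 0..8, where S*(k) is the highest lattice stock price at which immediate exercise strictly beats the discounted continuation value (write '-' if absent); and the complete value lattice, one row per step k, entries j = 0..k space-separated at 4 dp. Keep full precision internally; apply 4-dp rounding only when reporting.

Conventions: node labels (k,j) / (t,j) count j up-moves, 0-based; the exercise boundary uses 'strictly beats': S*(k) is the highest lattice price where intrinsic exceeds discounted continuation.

price = 6.0385
boundary = - - - 90.2567 84.3262 90.2567 84.3262 90.2567 96.6043
tree:
6.0385
9.0510 3.4307
13.1798 5.4862 1.6432
18.5833 8.5301 2.8438 0.5948
24.5138 12.8336 4.8037 1.1343 0.1219
30.0546 18.5833 7.8718 2.1317 0.2606 0.0000
35.2313 24.5138 12.4081 3.9305 0.5571 0.0000 0.0000
40.0679 30.0546 18.5833 7.0629 1.1909 0.0000 0.0000 0.0000
44.5867 35.2313 24.5138 12.2357 2.5457 0.0000 0.0000 0.0000 0.0000
48.8086 40.0679 30.0546 18.5833 5.4418 0.0000 0.0000 0.0000 0.0000 0.0000

params: Δt=0.10278 u=1.07033 d=0.93429 q=0.52925 e^(-rΔt)=0.99375
t_9 payoffs: 48.8086 40.0679 30.0546 18.5833 5.4418 0.0000 0.0000 0.0000 0.0000 0.0000
t_8: node(8,0) S=64.2533 payoff=44.5867 vs cont=43.9065 → 44.5867 [stop]  node(8,1) S=73.6087 payoff=35.2313 vs cont=34.5511 → 35.2313 [stop]  node(8,2) S=84.3262 payoff=24.5138 vs cont=23.8336 → 24.5138 [stop]  node(8,3) S=96.6043 payoff=12.2357 vs cont=11.5555 → 12.2357 [stop]  node(8,4) S=110.6700 payoff=0.0000 vs cont=2.5457 → 2.5457 [wait]  node(8,5) S=126.7837 payoff=0.0000 vs cont=0.0000 → 0.0000 [wait]  node(8,6) S=145.2437 payoff=0.0000 vs cont=0.0000 → 0.0000 [wait]  node(8,7) S=166.3914 payoff=0.0000 vs cont=0.0000 → 0.0000 [wait]  node(8,8) S=190.6183 payoff=0.0000 vs cont=0.0000 → 0.0000 [wait]  ⇒ S*(8)=96.6043
t_7: node(7,0) S=68.7721 payoff=40.0679 vs cont=39.3877 → 40.0679 [stop]  node(7,1) S=78.7854 payoff=30.0546 vs cont=29.3744 → 30.0546 [stop]  node(7,2) S=90.2567 payoff=18.5833 vs cont=17.9031 → 18.5833 [stop]  node(7,3) S=103.3982 payoff=5.4418 vs cont=7.0629 → 7.0629 [wait]  node(7,4) S=118.4532 payoff=0.0000 vs cont=1.1909 → 1.1909 [wait]  node(7,5) S=135.7002 payoff=0.0000 vs cont=0.0000 → 0.0000 [wait]  node(7,6) S=155.4584 payoff=0.0000 vs cont=0.0000 → 0.0000 [wait]  node(7,7) S=178.0934 payoff=0.0000 vs cont=0.0000 → 0.0000 [wait]  ⇒ S*(7)=90.2567
t_6: node(6,0) S=73.6087 payoff=35.2313 vs cont=34.5511 → 35.2313 [stop]  node(6,1) S=84.3262 payoff=24.5138 vs cont=23.8336 → 24.5138 [stop]  node(6,2) S=96.6043 payoff=12.2357 vs cont=12.4081 → 12.4081 [wait]  node(6,3) S=110.6700 payoff=0.0000 vs cont=3.9305 → 3.9305 [wait]  node(6,4) S=126.7837 payoff=0.0000 vs cont=0.5571 → 0.5571 [wait]  node(6,5) S=145.2437 payoff=0.0000 vs cont=0.0000 → 0.0000 [wait]  node(6,6) S=166.3914 payoff=0.0000 vs cont=0.0000 → 0.0000 [wait]  ⇒ S*(6)=84.3262
t_5: node(5,0) S=78.7854 payoff=30.0546 vs cont=29.3744 → 30.0546 [stop]  node(5,1) S=90.2567 payoff=18.5833 vs cont=17.9937 → 18.5833 [stop]  node(5,2) S=103.3982 payoff=5.4418 vs cont=7.8718 → 7.8718 [wait]  node(5,3) S=118.4532 payoff=0.0000 vs cont=2.1317 → 2.1317 [wait]  node(5,4) S=135.7002 payoff=0.0000 vs cont=0.2606 → 0.2606 [wait]  node(5,5) S=155.4584 payoff=0.0000 vs cont=0.0000 → 0.0000 [wait]  ⇒ S*(5)=90.2567
t_4: node(4,0) S=84.3262 payoff=24.5138 vs cont=23.8336 → 24.5138 [stop]  node(4,1) S=96.6043 payoff=12.2357 vs cont=12.8336 → 12.8336 [wait]  node(4,2) S=110.6700 payoff=0.0000 vs cont=4.8037 → 4.8037 [wait]  node(4,3) S=126.7837 payoff=0.0000 vs cont=1.1343 → 1.1343 [wait]  node(4,4) S=145.2437 payoff=0.0000 vs cont=0.1219 → 0.1219 [wait]  ⇒ S*(4)=84.3262
t_3: node(3,0) S=90.2567 payoff=18.5833 vs cont=18.2175 → 18.5833 [stop]  node(3,1) S=103.3982 payoff=5.4418 vs cont=8.5301 → 8.5301 [wait]  node(3,2) S=118.4532 payoff=0.0000 vs cont=2.8438 → 2.8438 [wait]  node(3,3) S=135.7002 payoff=0.0000 vs cont=0.5948 → 0.5948 [wait]  ⇒ S*(3)=90.2567
t_2: node(2,0) S=96.6043 payoff=12.2357 vs cont=13.1798 → 13.1798 [wait]  node(2,1) S=110.6700 payoff=0.0000 vs cont=5.4862 → 5.4862 [wait]  node(2,2) S=126.7837 payoff=0.0000 vs cont=1.6432 → 1.6432 [wait]  ⇒ S*(2)=-
t_1: node(1,0) S=103.3982 payoff=5.4418 vs cont=9.0510 → 9.0510 [wait]  node(1,1) S=118.4532 payoff=0.0000 vs cont=3.4307 → 3.4307 [wait]  ⇒ S*(1)=-
t_0: node(0,0) S=110.6700 payoff=0.0000 vs cont=6.0385 → 6.0385 [wait]  ⇒ S*(0)=-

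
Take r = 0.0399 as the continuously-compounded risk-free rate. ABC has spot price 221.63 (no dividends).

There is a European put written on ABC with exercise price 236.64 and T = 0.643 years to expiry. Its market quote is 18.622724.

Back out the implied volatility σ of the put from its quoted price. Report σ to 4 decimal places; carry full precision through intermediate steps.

sigma = 0.1888

At σ = 0.1888 the Black–Scholes value reproduces the quote:
σ√T = 0.1888·√0.643 = 0.151394
d₁ = (ln(S/K) + (r+σ²/2)T) / (σ√T) = (ln(221.63/236.64) + (0.0399+0.1888²/2)·0.643) / 0.151394 = (-0.065531 + 0.037116) / 0.151394 = -0.187689
d₂ = d₁ − σ√T = -0.187689 − 0.151394 = -0.339083
e^{−rT} = 0.974671
N(−d₁) = 0.574440,  N(−d₂) = 0.632726
V = K·e^{−rT}·N(−d₂) − S·N(−d₁) = 145.935842 − 127.313118 = 18.622724 (equal to the quote); since ∂V/∂σ > 0 for all σ, the implied volatility is unique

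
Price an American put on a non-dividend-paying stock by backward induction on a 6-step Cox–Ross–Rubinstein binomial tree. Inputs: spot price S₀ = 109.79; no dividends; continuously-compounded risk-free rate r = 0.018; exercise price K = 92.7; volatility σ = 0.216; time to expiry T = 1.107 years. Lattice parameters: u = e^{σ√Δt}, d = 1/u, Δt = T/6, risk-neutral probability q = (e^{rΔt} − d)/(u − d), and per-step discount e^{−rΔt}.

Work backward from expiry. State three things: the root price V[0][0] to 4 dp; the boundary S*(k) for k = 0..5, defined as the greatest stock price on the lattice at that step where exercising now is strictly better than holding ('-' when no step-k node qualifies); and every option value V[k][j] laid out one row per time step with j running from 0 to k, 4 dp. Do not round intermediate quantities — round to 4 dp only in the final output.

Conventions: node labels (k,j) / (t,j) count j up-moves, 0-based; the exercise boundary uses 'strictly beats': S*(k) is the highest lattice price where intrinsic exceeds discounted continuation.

price = 2.5413
boundary = - - - - 75.7510 83.1155
tree:
2.5413
4.2558 0.8073
6.9739 1.5083 0.0967
11.0997 2.8069 0.1921 0.0000
16.9490 5.2003 0.3814 0.0000 0.0000
23.6610 9.5845 0.7574 0.0000 0.0000 0.0000
29.7782 16.9490 1.5040 0.0000 0.0000 0.0000 0.0000

Δt=0.18450  u=1.09722  d=0.91139  q=0.49472  discount=0.99668
step 6 (expiry): payoffs max(K−S,0) = 29.7782 16.9490 1.5040 0.0000 0.0000 0.0000 0.0000
step 5: (k=5,j=0): S=69.0390, K−S=23.6610, hold=23.3536 ⇒ V=23.6610 exercise | (k=5,j=1): S=83.1155, K−S=9.5845, hold=9.2772 ⇒ V=9.5845 exercise | (k=5,j=2): S=100.0620, K−S=0.0000, hold=0.7574 ⇒ V=0.7574 continue | (k=5,j=3): S=120.4638, K−S=0.0000, hold=0.0000 ⇒ V=0.0000 continue | (k=5,j=4): S=145.0253, K−S=0.0000, hold=0.0000 ⇒ V=0.0000 continue | (k=5,j=5): S=174.5946, K−S=0.0000, hold=0.0000 ⇒ V=0.0000 continue  boundary S*=83.1155
step 4: (k=4,j=0): S=75.7510, K−S=16.9490, hold=16.6417 ⇒ V=16.9490 exercise | (k=4,j=1): S=91.1960, K−S=1.5040, hold=5.2003 ⇒ V=5.2003 continue | (k=4,j=2): S=109.7900, K−S=0.0000, hold=0.3814 ⇒ V=0.3814 continue | (k=4,j=3): S=132.1752, K−S=0.0000, hold=0.0000 ⇒ V=0.0000 continue | (k=4,j=4): S=159.1246, K−S=0.0000, hold=0.0000 ⇒ V=0.0000 continue  boundary S*=75.7510
step 3: (k=3,j=0): S=83.1155, K−S=9.5845, hold=11.0997 ⇒ V=11.0997 continue | (k=3,j=1): S=100.0620, K−S=0.0000, hold=2.8069 ⇒ V=2.8069 continue | (k=3,j=2): S=120.4638, K−S=0.0000, hold=0.1921 ⇒ V=0.1921 continue | (k=3,j=3): S=145.0253, K−S=0.0000, hold=0.0000 ⇒ V=0.0000 continue  boundary S*=-
step 2: (k=2,j=0): S=91.1960, K−S=1.5040, hold=6.9739 ⇒ V=6.9739 continue | (k=2,j=1): S=109.7900, K−S=0.0000, hold=1.5083 ⇒ V=1.5083 continue | (k=2,j=2): S=132.1752, K−S=0.0000, hold=0.0967 ⇒ V=0.0967 continue  boundary S*=-
step 1: (k=1,j=0): S=100.0620, K−S=0.0000, hold=4.2558 ⇒ V=4.2558 continue | (k=1,j=1): S=120.4638, K−S=0.0000, hold=0.8073 ⇒ V=0.8073 continue  boundary S*=-
step 0: (k=0,j=0): S=109.7900, K−S=0.0000, hold=2.5413 ⇒ V=2.5413 continue  boundary S*=-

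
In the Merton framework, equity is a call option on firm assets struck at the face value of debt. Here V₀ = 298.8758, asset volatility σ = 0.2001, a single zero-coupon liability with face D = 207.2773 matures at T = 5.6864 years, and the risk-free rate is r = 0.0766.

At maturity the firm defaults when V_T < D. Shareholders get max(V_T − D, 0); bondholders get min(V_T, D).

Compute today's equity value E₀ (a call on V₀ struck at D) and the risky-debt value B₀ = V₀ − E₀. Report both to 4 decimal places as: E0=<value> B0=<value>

Work the structural quantities from V₀ = 298.8758 against face 207.2773:
d₁ = [ln(V₀/D) + (r + σ²/2)T] / (σ√T)
   = [ln(298.8758/207.2773) + (0.0766 + 0.5·0.2001²)·5.6864] / (0.2001·√5.6864)
   = [0.365971 + 0.549420] / 0.477162 = 1.918407
d₂ = d₁ − σ√T = 1.918407 − 0.477162 = 1.441245
N(d₁) = 0.972470,  N(d₂) = 0.925242,  e^(−rT) = 0.646891
E₀ = V₀·N(d₁) − D·e^(−rT)·N(d₂)
   = 298.8758·0.972470 − 207.2773·0.646891·0.925242 = 166.586063
B₀ = V₀ − E₀ = 298.8758 − 166.586063 = 132.289737

E0=166.5861 B0=132.2897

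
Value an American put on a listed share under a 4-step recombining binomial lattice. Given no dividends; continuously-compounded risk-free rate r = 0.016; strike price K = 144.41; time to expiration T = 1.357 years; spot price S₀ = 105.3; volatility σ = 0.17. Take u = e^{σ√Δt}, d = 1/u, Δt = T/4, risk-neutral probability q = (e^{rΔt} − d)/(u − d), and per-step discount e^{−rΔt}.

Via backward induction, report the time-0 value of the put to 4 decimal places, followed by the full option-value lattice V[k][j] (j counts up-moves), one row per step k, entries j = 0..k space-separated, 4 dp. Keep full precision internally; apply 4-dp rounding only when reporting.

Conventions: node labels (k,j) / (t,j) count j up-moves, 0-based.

price = 39.1100
tree:
39.1100
49.0369 28.2895
58.0280 39.1100 17.8918
66.1714 49.0369 28.1499 7.9379
73.5472 58.0280 39.1100 16.0489 0.0000

Δt=0.33925  u=1.10408  d=0.90573  q=0.50271  discount=0.99459
step 4 (expiry): payoffs max(K−S,0) = 73.5472 58.0280 39.1100 16.0489 0.0000
k=3: (k=3,j=0): S=78.2386, K−S=66.1714, hold=65.3897 ⇒ V=66.1714 exercise | (k=3,j=1): S=95.3731, K−S=49.0369, hold=48.2552 ⇒ V=49.0369 exercise | (k=3,j=2): S=116.2601, K−S=28.1499, hold=27.3681 ⇒ V=28.1499 exercise | (k=3,j=3): S=141.7215, K−S=2.6885, hold=7.9379 ⇒ V=7.9379 continue
k=2: (k=2,j=0): S=86.3820, K−S=58.0280, hold=57.2462 ⇒ V=58.0280 exercise | (k=2,j=1): S=105.3000, K−S=39.1100, hold=38.3283 ⇒ V=39.1100 exercise | (k=2,j=2): S=128.3611, K−S=16.0489, hold=17.8918 ⇒ V=17.8918 continue
k=1: (k=1,j=0): S=95.3731, K−S=49.0369, hold=48.2552 ⇒ V=49.0369 exercise | (k=1,j=1): S=116.2601, K−S=28.1499, hold=28.2895 ⇒ V=28.2895 continue
k=0: (k=0,j=0): S=105.3000, K−S=39.1100, hold=38.3981 ⇒ V=39.1100 exercise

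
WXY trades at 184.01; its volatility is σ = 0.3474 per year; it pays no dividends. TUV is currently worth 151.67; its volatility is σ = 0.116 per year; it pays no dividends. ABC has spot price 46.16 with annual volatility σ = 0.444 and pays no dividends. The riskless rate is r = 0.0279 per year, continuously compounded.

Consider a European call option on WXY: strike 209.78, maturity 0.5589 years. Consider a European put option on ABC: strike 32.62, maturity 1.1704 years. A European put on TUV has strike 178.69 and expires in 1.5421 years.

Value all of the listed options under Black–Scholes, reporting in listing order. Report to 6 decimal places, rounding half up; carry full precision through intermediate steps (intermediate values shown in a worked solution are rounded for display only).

price(WXY call K=209.78) = 10.861928
price(ABC put K=32.62) = 2.202730
price(TUV put K=178.69) = 22.092194

[WXY call K=209.78]
σ√T = 0.3474·√0.5589 = 0.259715
d₁ = (ln(S/K) + (r+σ²/2)T) / (σ√T) = (ln(184.01/209.78) + (0.0279+0.3474²/2)·0.5589) / 0.259715 = (-0.131069 + 0.049319) / 0.259715 = -0.314768
d₂ = d₁ − σ√T = -0.314768 − 0.259715 = -0.574483
e^{−rT} = 0.984528
N(d₁) = 0.376469,  N(d₂) = 0.282820
price = S·N(d₁) − K·e^{−rT}·N(d₂) = 69.274018 − 58.412090 = 10.861928
[ABC put K=32.62]
σ√T = 0.444·√1.1704 = 0.480342
d₁ = (ln(S/K) + (r+σ²/2)T) / (σ√T) = (ln(46.16/32.62) + (0.0279+0.444²/2)·1.1704) / 0.480342 = (0.347188 + 0.148018) / 0.480342 = 1.030946
d₂ = d₁ − σ√T = 1.030946 − 0.480342 = 0.550604
e^{−rT} = 0.967873
N(−d₁) = 0.151283,  N(−d₂) = 0.290952
price = K·e^{−rT}·N(−d₂) − S·N(−d₁) = 9.185957 − 6.983226 = 2.202730
[TUV put K=178.69]
σ√T = 0.116·√1.5421 = 0.144050
d₁ = (ln(S/K) + (r+σ²/2)T) / (σ√T) = (ln(151.67/178.69) + (0.0279+0.116²/2)·1.5421) / 0.144050 = (-0.163945 + 0.053400) / 0.144050 = -0.767409
d₂ = d₁ − σ√T = -0.767409 − 0.144050 = -0.911459
e^{−rT} = 0.957888
N(−d₁) = 0.778581,  N(−d₂) = 0.818973
price = K·e^{−rT}·N(−d₂) − S·N(−d₁) = 140.179544 − 118.087350 = 22.092194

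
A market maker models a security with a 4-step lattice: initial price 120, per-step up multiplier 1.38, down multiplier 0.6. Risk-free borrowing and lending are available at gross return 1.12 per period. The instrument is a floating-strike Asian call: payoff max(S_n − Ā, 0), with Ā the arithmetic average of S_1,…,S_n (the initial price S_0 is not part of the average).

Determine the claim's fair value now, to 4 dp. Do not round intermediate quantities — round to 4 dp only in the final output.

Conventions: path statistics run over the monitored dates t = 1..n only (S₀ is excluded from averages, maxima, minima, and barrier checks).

price = 26.6347

Risk-neutral up-probability p* = (R−d)/(u−d) = (1.12−0.6)/(1.38−0.6) = 0.6667; the claim prices as the p*-weighted sum of path payoffs discounted by R^4.
Enumerate all 2^4 = 16 price paths (U = up ×1.38, D = down ×0.6); each path with k up-moves has probability p*^k·(1−p*)^(4−k).
DDDD: Ā=39.1680, payoff=0.0000, prob=0.012346
UDDD: Ā=90.0864, payoff=0.0000, prob=0.024691
DUDD: Ā=66.6864, payoff=0.0000, prob=0.024691
UUDD: Ā=153.3787, payoff=0.0000, prob=0.049383
DDUD: Ā=52.6464, payoff=0.0000, prob=0.024691
UDUD: Ā=121.0867, payoff=0.0000, prob=0.049383
DUUD: Ā=97.6867, payoff=0.0000, prob=0.049383
UUUD: Ā=224.6795, payoff=0.0000, prob=0.098765
DDDU: Ā=44.2224, payoff=0.0000, prob=0.024691
UDDU: Ā=101.7115, payoff=0.0000, prob=0.049383
DUDU: Ā=78.3115, payoff=3.9586, prob=0.049383
UUDU: Ā=180.1165, payoff=9.1047, prob=0.098765
DDUU: Ā=64.2715, payoff=17.9986, prob=0.049383
UDUU: Ā=147.8245, payoff=41.3967, prob=0.098765
DUUU: Ā=124.4245, payoff=64.7967, prob=0.098765
UUUU: Ā=286.1763, payoff=149.0324, prob=0.197531
Price = Σ prob·payoff / R^4 = 41.910261 / 1.573519 = 26.6347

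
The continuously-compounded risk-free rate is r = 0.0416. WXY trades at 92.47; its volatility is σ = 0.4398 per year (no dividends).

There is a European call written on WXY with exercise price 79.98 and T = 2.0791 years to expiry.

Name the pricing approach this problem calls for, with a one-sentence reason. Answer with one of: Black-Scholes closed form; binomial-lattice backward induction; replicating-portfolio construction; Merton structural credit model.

Key observation: with WXY following a GBM at constant σ and r, the European call struck at 79.98 prices in closed form — nothing here needs a stepwise model or a balance sheet.

framework: Black-Scholes closed form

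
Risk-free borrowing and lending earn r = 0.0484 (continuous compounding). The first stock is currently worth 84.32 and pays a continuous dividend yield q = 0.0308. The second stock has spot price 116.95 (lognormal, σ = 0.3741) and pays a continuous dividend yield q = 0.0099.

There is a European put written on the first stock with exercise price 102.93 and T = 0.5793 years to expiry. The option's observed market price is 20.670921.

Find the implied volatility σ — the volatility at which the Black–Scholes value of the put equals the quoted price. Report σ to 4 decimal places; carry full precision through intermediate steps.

sigma = 0.3513

At σ = 0.3513 the Black–Scholes value reproduces the quote:
σ√T = 0.3513·√0.5793 = 0.267381
d₁ = (ln(S/K) + (r−q+σ²/2)T) / (σ√T) = (ln(84.32/102.93) + (0.0484−0.0308+0.3513²/2)·0.5793) / 0.267381 = (-0.199430 + 0.045942) / 0.267381 = -0.574044
d₂ = d₁ − σ√T = -0.574044 − 0.267381 = -0.841424
e^{−rT} = 0.972351
e^{−qT} = 0.982316
N(−d₁) = 0.717031,  N(−d₂) = 0.799945
V = K·e^{−rT}·N(−d₂) − S·e^{−qT}·N(−d₁) = 80.061780 − 59.390859 = 20.670921 (the observed quote) — the price is monotone increasing in volatility, hence this σ is the only solution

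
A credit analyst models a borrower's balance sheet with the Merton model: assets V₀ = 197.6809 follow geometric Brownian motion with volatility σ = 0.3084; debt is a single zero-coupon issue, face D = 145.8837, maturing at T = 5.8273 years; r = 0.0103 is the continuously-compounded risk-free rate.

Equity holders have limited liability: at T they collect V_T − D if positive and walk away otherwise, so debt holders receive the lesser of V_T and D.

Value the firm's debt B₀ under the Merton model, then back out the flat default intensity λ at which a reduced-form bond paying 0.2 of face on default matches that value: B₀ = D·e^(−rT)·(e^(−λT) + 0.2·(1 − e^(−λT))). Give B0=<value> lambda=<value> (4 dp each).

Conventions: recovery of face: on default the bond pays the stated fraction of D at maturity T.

B0=113.5374 lambda=0.0420

Apply the equity-as-call identities (strike 145.8837, horizon 5.8273 years):
d₁ = [ln(V₀/D) + (r + σ²/2)T] / (σ√T)
   = [ln(197.6809/145.8837) + (0.0103 + 0.5·0.3084²)·5.8273] / (0.3084·√5.8273)
   = [0.303844 + 0.337140] / 0.744471 = 0.860993
d₂ = d₁ − σ√T = 0.860993 − 0.744471 = 0.116521
N(d₁) = 0.805379,  N(d₂) = 0.546380,  e^(−rT) = 0.941745
E₀ = V₀·N(d₁) − D·e^(−rT)·N(d₂)
   = 197.6809·0.805379 − 145.8837·0.941745·0.546380 = 84.143486
B₀ = V₀ − E₀ = 197.6809 − 84.143486 = 113.537414
e^(−λT) = (B₀·e^(rT)/D − 0.2)/(1 − 0.2) = (113.5374·1.061859/145.8837 − 0.2)/0.8 = 0.78302078
λ = −ln(0.78302078)/5.8273 = 0.041974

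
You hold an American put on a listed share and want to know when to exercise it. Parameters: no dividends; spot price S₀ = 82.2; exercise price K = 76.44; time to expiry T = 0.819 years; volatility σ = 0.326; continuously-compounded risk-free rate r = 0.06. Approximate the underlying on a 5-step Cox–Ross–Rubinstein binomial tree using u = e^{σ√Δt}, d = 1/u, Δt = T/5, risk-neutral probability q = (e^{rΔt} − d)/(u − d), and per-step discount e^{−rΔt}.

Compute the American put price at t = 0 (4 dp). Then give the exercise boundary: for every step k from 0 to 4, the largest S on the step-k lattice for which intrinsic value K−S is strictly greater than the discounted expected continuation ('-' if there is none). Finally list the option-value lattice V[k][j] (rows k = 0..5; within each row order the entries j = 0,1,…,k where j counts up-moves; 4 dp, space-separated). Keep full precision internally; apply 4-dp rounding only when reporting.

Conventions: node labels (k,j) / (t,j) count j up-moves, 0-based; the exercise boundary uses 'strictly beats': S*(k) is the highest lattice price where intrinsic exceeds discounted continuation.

params: Δt=0.16380 u=1.14104 d=0.87639 q=0.50438 e^(-rΔt)=0.99022
t_5 payoffs: 33.9419 21.1088 4.4004 0.0000 0.0000 0.0000
t_4: node(4,0) S=48.4919 payoff=27.9481 vs cont=27.2005 → 27.9481 [stop]  node(4,1) S=63.1351 payoff=13.3049 vs cont=12.5574 → 13.3049 [stop]  node(4,2) S=82.2000 payoff=0.0000 vs cont=2.1596 → 2.1596 [wait]  node(4,3) S=107.0220 payoff=0.0000 vs cont=0.0000 → 0.0000 [wait]  node(4,4) S=139.3394 payoff=0.0000 vs cont=0.0000 → 0.0000 [wait]  ⇒ S*(4)=63.1351
t_3: node(3,0) S=55.3312 payoff=21.1088 vs cont=20.3612 → 21.1088 [stop]  node(3,1) S=72.0396 payoff=4.4004 vs cont=7.6083 → 7.6083 [wait]  node(3,2) S=93.7934 payoff=0.0000 vs cont=1.0599 → 1.0599 [wait]  node(3,3) S=122.1163 payoff=0.0000 vs cont=0.0000 → 0.0000 [wait]  ⇒ S*(3)=55.3312
t_2: node(2,0) S=63.1351 payoff=13.3049 vs cont=14.1595 → 14.1595 [wait]  node(2,1) S=82.2000 payoff=0.0000 vs cont=4.2633 → 4.2633 [wait]  node(2,2) S=107.0220 payoff=0.0000 vs cont=0.5201 → 0.5201 [wait]  ⇒ S*(2)=-
t_1: node(1,0) S=72.0396 payoff=4.4004 vs cont=9.0784 → 9.0784 [wait]  node(1,1) S=93.7934 payoff=0.0000 vs cont=2.3521 → 2.3521 [wait]  ⇒ S*(1)=-
t_0: node(0,0) S=82.2000 payoff=0.0000 vs cont=5.6301 → 5.6301 [wait]  ⇒ S*(0)=-

price = 5.6301
boundary = - - - 55.3312 63.1351
tree:
5.6301
9.0784 2.3521
14.1595 4.2633 0.5201
21.1088 7.6083 1.0599 0.0000
27.9481 13.3049 2.1596 0.0000 0.0000
33.9419 21.1088 4.4004 0.0000 0.0000 0.0000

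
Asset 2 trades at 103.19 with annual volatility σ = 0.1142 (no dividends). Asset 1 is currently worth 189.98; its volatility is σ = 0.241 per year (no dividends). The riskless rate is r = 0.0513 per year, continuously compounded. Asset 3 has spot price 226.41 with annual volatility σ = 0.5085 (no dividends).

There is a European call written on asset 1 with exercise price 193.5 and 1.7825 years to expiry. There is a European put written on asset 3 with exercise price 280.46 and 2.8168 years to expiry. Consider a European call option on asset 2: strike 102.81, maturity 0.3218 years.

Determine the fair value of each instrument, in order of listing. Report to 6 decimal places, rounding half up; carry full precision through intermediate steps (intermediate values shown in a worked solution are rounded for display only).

price(asset 1 call K=193.5) = 30.716871
price(asset 3 put K=280.46) = 85.903959
price(asset 2 call K=102.81) = 3.798641

[asset 1 call K=193.5]
σ√T = 0.241·√1.7825 = 0.321760
d₁ = (ln(S/K) + (r+σ²/2)T) / (σ√T) = (ln(189.98/193.5) + (0.0513+0.241²/2)·1.7825) / 0.321760 = (-0.018359 + 0.143207) / 0.321760 = 0.388017
d₂ = d₁ − σ√T = 0.388017 − 0.321760 = 0.066257
e^{−rT} = 0.912614
N(d₁) = 0.650998,  N(d₂) = 0.526413
price = S·N(d₁) − K·e^{−rT}·N(d₂) = 123.676641 − 92.959771 = 30.716871
[asset 3 put K=280.46]
σ√T = 0.5085·√2.8168 = 0.853432
d₁ = (ln(S/K) + (r+σ²/2)T) / (σ√T) = (ln(226.41/280.46) + (0.0513+0.5085²/2)·2.8168) / 0.853432 = (-0.214084 + 0.508675) / 0.853432 = 0.345184
d₂ = d₁ − σ√T = 0.345184 − 0.853432 = -0.508248
e^{−rT} = 0.865453
N(−d₁) = 0.364978,  N(−d₂) = 0.694360
price = K·e^{−rT}·N(−d₂) − S·N(−d₁) = 168.538603 − 82.634644 = 85.903959
[asset 2 call K=102.81]
σ√T = 0.1142·√0.3218 = 0.064783
d₁ = (ln(S/K) + (r+σ²/2)T) / (σ√T) = (ln(103.19/102.81) + (0.0513+0.1142²/2)·0.3218) / 0.064783 = (0.003689 + 0.018607) / 0.064783 = 0.344167
d₂ = d₁ − σ√T = 0.344167 − 0.064783 = 0.279384
e^{−rT} = 0.983627
N(d₁) = 0.634640,  N(d₂) = 0.610025
price = S·N(d₁) − K·e^{−rT}·N(d₂) = 65.488461 − 61.689821 = 3.798641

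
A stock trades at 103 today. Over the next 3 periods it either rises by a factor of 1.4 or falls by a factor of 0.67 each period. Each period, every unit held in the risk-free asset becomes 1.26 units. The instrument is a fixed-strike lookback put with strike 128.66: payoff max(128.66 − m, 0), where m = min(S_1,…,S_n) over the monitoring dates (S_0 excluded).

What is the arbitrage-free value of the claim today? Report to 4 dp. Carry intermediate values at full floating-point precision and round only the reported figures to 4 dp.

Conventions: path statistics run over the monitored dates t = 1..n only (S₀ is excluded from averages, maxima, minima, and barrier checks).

No-arbitrage gives p* = (R−d)/(u−d) = 0.8082: enumerate every path, weight its payoff by its p*-probability, and discount by R^3.
Enumerate all 2^3 = 8 price paths (U = up ×1.4, D = down ×0.67); each path with k up-moves has probability p*^k·(1−p*)^(3−k).
DDD: m=30.9786, payoff=97.6814, prob=0.007054
UDD: m=64.7314, payoff=63.9286, prob=0.029726
DUD: m=64.7314, payoff=63.9286, prob=0.029726
UUD: m=135.2596, payoff=0.0000, prob=0.125275
DDU: m=46.2367, payoff=82.4233, prob=0.029726
UDU: m=96.6140, payoff=32.0460, prob=0.125275
DUU: m=69.0100, payoff=59.6500, prob=0.125275
UUU: m=144.2000, payoff=0.0000, prob=0.527944
Price = Σ prob·payoff / R^3 = 18.427048 / 2.000376 = 9.2118

price = 9.2118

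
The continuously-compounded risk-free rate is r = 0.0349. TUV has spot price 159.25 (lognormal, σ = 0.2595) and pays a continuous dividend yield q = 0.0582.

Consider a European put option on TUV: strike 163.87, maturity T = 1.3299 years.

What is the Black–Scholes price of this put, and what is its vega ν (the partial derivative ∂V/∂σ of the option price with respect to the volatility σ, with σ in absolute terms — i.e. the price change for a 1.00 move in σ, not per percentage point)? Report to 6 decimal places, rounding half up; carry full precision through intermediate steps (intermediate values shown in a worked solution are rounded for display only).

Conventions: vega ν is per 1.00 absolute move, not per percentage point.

price = 22.947770
ν = 67.725610

σ√T = 0.2595·√1.3299 = 0.299259
d₁ = (ln(S/K) + (r−q+σ²/2)T) / (σ√T) = (ln(159.25/163.87) + (0.0349−0.0582+0.2595²/2)·1.3299) / 0.299259 = (-0.028598 + 0.013791) / 0.299259 = -0.049479
d₂ = d₁ − σ√T = -0.049479 − 0.299259 = -0.348737
e^{−rT} = 0.954647
e^{−qT} = 0.925519
N(−d₁) = 0.519731,  N(−d₂) = 0.636357
Put price V = K·e^{−rT}·N(−d₂) − S·e^{−qT}·N(−d₁) = 99.550393 − 76.602623 = 22.947770
φ(d₁) = (1/√(2π))·e^{−d₁²/2} = 0.398454
ν = S·e^{−qT}·φ(d₁)·√T = 67.725610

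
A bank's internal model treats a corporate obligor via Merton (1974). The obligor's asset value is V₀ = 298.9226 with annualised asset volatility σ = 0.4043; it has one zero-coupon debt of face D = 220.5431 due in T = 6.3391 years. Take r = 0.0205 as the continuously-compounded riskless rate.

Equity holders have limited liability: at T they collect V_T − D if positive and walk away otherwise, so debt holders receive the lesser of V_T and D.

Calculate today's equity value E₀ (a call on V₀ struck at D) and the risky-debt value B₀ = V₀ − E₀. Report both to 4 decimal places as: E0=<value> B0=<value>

E0=156.2091 B0=142.7135

With assets at 298.9226 and a single debt payment of 220.5431 at 6.3391 years:
d₁ = [ln(V₀/D) + (r + σ²/2)T] / (σ√T)
   = [ln(298.9226/220.5431) + (0.0205 + 0.5·0.4043²)·6.3391] / (0.4043·√6.3391)
   = [0.304092 + 0.648041] / 1.017929 = 0.935363
d₂ = d₁ − σ√T = 0.935363 − 1.017929 = -0.082566
N(d₁) = 0.825199,  N(d₂) = 0.467098,  e^(−rT) = 0.878138
E₀ = V₀·N(d₁) − D·e^(−rT)·N(d₂)
   = 298.9226·0.825199 − 220.5431·0.878138·0.467098 = 156.209095
B₀ = V₀ − E₀ = 298.9226 − 156.209095 = 142.713505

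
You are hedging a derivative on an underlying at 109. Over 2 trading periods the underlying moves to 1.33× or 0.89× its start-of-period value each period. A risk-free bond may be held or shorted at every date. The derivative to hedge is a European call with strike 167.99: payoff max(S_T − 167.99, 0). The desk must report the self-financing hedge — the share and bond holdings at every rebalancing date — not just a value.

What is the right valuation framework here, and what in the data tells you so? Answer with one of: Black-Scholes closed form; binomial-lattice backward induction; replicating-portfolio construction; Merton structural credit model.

Key observation: since the answer must list Δ and B at each node of the 1.33/0.89 lattice on 109, the replicating-portfolio method — solving the two-state system at every node — is the one that applies.

framework: replicating-portfolio construction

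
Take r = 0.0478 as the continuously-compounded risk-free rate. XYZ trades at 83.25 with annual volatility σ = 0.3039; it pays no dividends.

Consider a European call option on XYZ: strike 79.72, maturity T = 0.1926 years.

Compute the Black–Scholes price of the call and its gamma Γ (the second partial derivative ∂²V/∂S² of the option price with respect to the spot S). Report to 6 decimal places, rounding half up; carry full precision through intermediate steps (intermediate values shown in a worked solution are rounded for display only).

price = 6.772960
Γ = 0.032315

σ√T = 0.3039·√0.1926 = 0.133370
d₁ = (ln(S/K) + (r+σ²/2)T) / (σ√T) = (ln(83.25/79.72) + (0.0478+0.3039²/2)·0.1926) / 0.133370 = (0.043328 + 0.018100) / 0.133370 = 0.460581
d₂ = d₁ − σ√T = 0.460581 − 0.133370 = 0.327210
e^{−rT} = 0.990836
N(d₁) = 0.677450,  N(d₂) = 0.628246
Call price V = S·N(d₁) − K·e^{−rT}·N(d₂) = 56.397729 − 49.624769 = 6.772960
φ(d₁) = (1/√(2π))·e^{−d₁²/2} = 0.358794
Γ = φ(d₁) / (S·σ·√T) = 0.032315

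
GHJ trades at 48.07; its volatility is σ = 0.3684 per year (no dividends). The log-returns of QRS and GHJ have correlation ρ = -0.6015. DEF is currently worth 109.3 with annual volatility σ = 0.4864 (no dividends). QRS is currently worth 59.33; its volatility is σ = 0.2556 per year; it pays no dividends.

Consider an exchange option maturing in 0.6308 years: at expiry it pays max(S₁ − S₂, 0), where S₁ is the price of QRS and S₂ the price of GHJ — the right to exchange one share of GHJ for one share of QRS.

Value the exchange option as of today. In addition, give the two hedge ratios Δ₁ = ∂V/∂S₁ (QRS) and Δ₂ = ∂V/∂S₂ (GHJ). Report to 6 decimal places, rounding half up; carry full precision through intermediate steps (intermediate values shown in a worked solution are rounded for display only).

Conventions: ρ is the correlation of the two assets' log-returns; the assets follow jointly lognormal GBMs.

exchange price = 16.106977
Δ1 = 0.756559
Δ2 = -0.598703

σ_eff = √(σ₁² + σ₂² − 2ρσ₁σ₂) = √(0.2556² + 0.3684² − 2·-0.6015·0.2556·0.3684) = 0.560650
d₁ = (ln(S₁/S₂) + (q₂ − q₁ + σ_eff²/2)T) / (σ_eff√T) = (ln(59.33/48.07) + (0.0 − 0.0 + 0.157164)·0.6308) / 0.445284 = 0.695277
d₂ = d₁ − σ_eff√T = 0.695277 − 0.445284 = 0.249992
N(d₁) = 0.756559,  N(d₂) = 0.598703
V = S₁·e^{−q₁T}·N(d₁) − S₂·e^{−q₂T}·N(d₂) = 44.886650 − 28.779673 = 16.106977
Key observation: r never enters — measured in units of GHJ, the claim is a call on S₁/S₂ struck at 1, so only the dividend yields and σ_eff matter.
Δ₁ = e^{−q₁T}·N(d₁) = 0.756559;  Δ₂ = −e^{−q₂T}·N(d₂) = -0.598703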